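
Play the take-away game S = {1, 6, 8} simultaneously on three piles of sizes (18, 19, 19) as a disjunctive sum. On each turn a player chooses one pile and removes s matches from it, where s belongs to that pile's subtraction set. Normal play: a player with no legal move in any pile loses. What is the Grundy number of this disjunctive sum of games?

All piles use S = {1, 6, 8}:
G(0) = 0
G(1) = mex{0} = 1
G(2) = mex{1} = 0
G(3) = mex{0} = 1
G(4) = mex{1} = 0
G(5) = mex{0} = 1
G(6) = mex{1,0} = 2
G(7) = mex{2,1} = 0
G(8) = mex{0,0,0} = 1
G(9) = mex{1,1,1} = 0
G(10) = mex{0,0,0} = 1
G(11) = mex{1,1,1} = 0
G(12) = mex{0,2,0} = 1
G(13) = mex{1,0,1} = 2
G(14) = mex{2,1,2} = 0
G(15) = mex{0,0,0} = 1
G(16) = mex{1,1,1} = 0
G(17) = mex{0,0,0} = 1
G(18) = mex{1,1,1} = 0
G(19) = mex{0,2,0} = 1
Pile A: G(18) = 0.
Pile B: G(19) = 1.
Pile C: G(19) = 1.
Combined Grundy value = 0 ⊕ 1 ⊕ 1 = 0.

0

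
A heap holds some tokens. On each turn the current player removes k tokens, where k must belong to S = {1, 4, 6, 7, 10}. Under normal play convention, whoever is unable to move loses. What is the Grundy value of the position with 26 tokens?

3

G(0) = 0
G(1) = mex{0} = 1
G(2) = mex{1} = 0
G(3) = mex{0} = 1
G(4) = mex{1,0} = 2
G(5) = mex{2,1} = 0
G(6) = mex{0,0,0} = 1
G(7) = mex{1,1,1,0} = 2
G(8) = mex{2,2,0,1} = 3
G(9) = mex{3,0,1,0} = 2
G(10) = mex{2,1,2,1,0} = 3
G(11) = mex{3,2,0,2,1} = 4
G(12) = mex{4,3,1,0,0} = 2
G(13) = mex{2,2,2,1,1} = 0
G(14) = mex{0,3,3,2,2} = 1
G(15) = mex{1,4,2,3,0} = 5
G(16) = mex{5,2,3,2,1} = 0
G(17) = mex{0,0,4,3,2} = 1
G(18) = mex{1,1,2,4,3} = 0
G(19) = mex{0,5,0,2,2} = 1
G(20) = mex{1,0,1,0,3} = 2
G(21) = mex{2,1,5,1,4} = 0
G(22) = mex{0,0,0,5,2} = 1
G(23) = mex{1,1,1,0,0} = 2
G(24) = mex{2,2,0,1,1} = 3
G(25) = mex{3,0,1,0,5} = 2
G(26) = mex{2,1,2,1,0} = 3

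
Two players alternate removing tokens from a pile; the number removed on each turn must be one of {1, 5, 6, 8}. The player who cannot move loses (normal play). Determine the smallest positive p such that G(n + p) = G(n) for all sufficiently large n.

11

G(0) = 0
G(1) = mex{0} = 1
G(2) = mex{1} = 0
G(3) = mex{0} = 1
G(4) = mex{1} = 0
G(5) = mex{0,0} = 1
G(6) = mex{1,1,0} = 2
G(7) = mex{2,0,1} = 3
G(8) = mex{3,1,0,0} = 2
G(9) = mex{2,0,1,1} = 3
G(10) = mex{3,1,0,0} = 2
G(11) = mex{2,2,1,1} = 0
G(12) = mex{0,3,2,0} = 1
G(13) = mex{1,2,3,1} = 0
G(14) = mex{0,3,2,2} = 1
G(15) = mex{1,2,3,3} = 0
G(16) = mex{0,0,2,2} = 1
G(17) = mex{1,1,0,3} = 2
G(18) = mex{2,0,1,2} = 3
G(19) = mex{3,1,0,0} = 2
G(20) = mex{2,0,1,1} = 3
G(21) = mex{3,1,0,0} = 2
G(22) = mex{2,2,1,1} = 0
G(23) = mex{0,3,2,0} = 1
G(n+11) = G(n) holds for n = 0,…,7 (a full window of length max(S) = 8), so the sequence is purely periodic with period 11.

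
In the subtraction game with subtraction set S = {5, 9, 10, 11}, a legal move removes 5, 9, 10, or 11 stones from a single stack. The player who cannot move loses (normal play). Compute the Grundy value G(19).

G(0) = 0
G(1) = mex{} = 0
G(2) = mex{} = 0
G(3) = mex{} = 0
G(4) = mex{} = 0
G(5) = mex{0} = 1
G(6) = mex{0} = 1
G(7) = mex{0} = 1
G(8) = mex{0} = 1
G(9) = mex{0,0} = 1
G(10) = mex{1,0,0} = 2
G(11) = mex{1,0,0,0} = 2
G(12) = mex{1,0,0,0} = 2
G(13) = mex{1,0,0,0} = 2
G(14) = mex{1,1,0,0} = 2
G(15) = mex{2,1,1,0} = 3
G(16) = mex{2,1,1,1} = 0
G(17) = mex{2,1,1,1} = 0
G(18) = mex{2,1,1,1} = 0
G(19) = mex{2,2,1,1} = 0

0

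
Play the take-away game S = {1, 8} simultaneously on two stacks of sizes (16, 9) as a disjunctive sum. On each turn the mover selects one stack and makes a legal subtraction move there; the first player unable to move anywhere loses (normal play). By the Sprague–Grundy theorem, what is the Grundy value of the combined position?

1

All stacks use S = {1, 8}:
G(0) = 0
G(1) = mex{0} = 1
G(2) = mex{1} = 0
G(3) = mex{0} = 1
G(4) = mex{1} = 0
G(5) = mex{0} = 1
G(6) = mex{1} = 0
G(7) = mex{0} = 1
G(8) = mex{1,0} = 2
G(9) = mex{2,1} = 0
G(10) = mex{0,0} = 1
G(11) = mex{1,1} = 0
G(12) = mex{0,0} = 1
G(13) = mex{1,1} = 0
G(14) = mex{0,0} = 1
G(15) = mex{1,1} = 0
G(16) = mex{0,2} = 1
Stack A: G(16) = 1.
Stack B: G(9) = 0.
Combined Grundy value = 1 ⊕ 0 = 1.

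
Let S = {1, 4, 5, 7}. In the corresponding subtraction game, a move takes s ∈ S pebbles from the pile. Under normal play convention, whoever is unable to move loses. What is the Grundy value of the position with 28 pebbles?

G(0) = 0
G(1) = mex{0} = 1
G(2) = mex{1} = 0
G(3) = mex{0} = 1
G(4) = mex{1,0} = 2
G(5) = mex{2,1,0} = 3
G(6) = mex{3,0,1} = 2
G(7) = mex{2,1,0,0} = 3
G(8) = mex{3,2,1,1} = 0
G(9) = mex{0,3,2,0} = 1
G(10) = mex{1,2,3,1} = 0
G(11) = mex{0,3,2,2} = 1
G(12) = mex{1,0,3,3} = 2
G(13) = mex{2,1,0,2} = 3
G(14) = mex{3,0,1,3} = 2
G(15) = mex{2,1,0,0} = 3
G(16) = mex{3,2,1,1} = 0
G(17) = mex{0,3,2,0} = 1
G(18) = mex{1,2,3,1} = 0
G(19) = mex{0,3,2,2} = 1
G(20) = mex{1,0,3,3} = 2
G(21) = mex{2,1,0,2} = 3
G(22) = mex{3,0,1,3} = 2
G(23) = mex{2,1,0,0} = 3
G(24) = mex{3,2,1,1} = 0
G(25) = mex{0,3,2,0} = 1
G(26) = mex{1,2,3,1} = 0
G(27) = mex{0,3,2,2} = 1
G(28) = mex{1,0,3,3} = 2

2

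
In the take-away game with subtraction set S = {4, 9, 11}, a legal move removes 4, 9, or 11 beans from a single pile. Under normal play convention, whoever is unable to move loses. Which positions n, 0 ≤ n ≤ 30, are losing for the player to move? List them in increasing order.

n :  0  1  2  3  4  5  6  7  8  9 10 11 12 13 14 15 16 17 18 19 20 21 22 23 24 25 26 27 28 29 30
G :  0  0  0  0  1  1  1  1  0  2  2  2  1  3  3  0  0  2  0  1  1  0  1  0  2  1  3  1  0  2  2
P-positions are exactly the n with G(n) = 0.

0, 1, 2, 3, 8, 15, 16, 18, 21, 23, 28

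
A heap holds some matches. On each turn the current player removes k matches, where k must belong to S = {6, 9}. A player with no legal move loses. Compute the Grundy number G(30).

G(0) = 0
G(1) = mex{} = 0
G(2) = mex{} = 0
G(3) = mex{} = 0
G(4) = mex{} = 0
G(5) = mex{} = 0
G(6) = mex{0} = 1
G(7) = mex{0} = 1
G(8) = mex{0} = 1
G(9) = mex{0,0} = 1
G(10) = mex{0,0} = 1
G(11) = mex{0,0} = 1
G(12) = mex{1,0} = 2
G(13) = mex{1,0} = 2
G(14) = mex{1,0} = 2
G(15) = mex{1,1} = 0
G(16) = mex{1,1} = 0
G(17) = mex{1,1} = 0
G(18) = mex{2,1} = 0
G(19) = mex{2,1} = 0
G(20) = mex{2,1} = 0
G(21) = mex{0,2} = 1
G(22) = mex{0,2} = 1
G(23) = mex{0,2} = 1
G(24) = mex{0,0} = 1
G(25) = mex{0,0} = 1
G(26) = mex{0,0} = 1
G(27) = mex{1,0} = 2
G(28) = mex{1,0} = 2
G(29) = mex{1,0} = 2
G(30) = mex{1,1} = 0

0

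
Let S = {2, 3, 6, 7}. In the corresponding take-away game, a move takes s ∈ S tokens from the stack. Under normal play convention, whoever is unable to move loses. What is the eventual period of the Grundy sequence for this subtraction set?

G(0) = 0
G(1) = mex{} = 0
G(2) = mex{0} = 1
G(3) = mex{0,0} = 1
G(4) = mex{1,0} = 2
G(5) = mex{1,1} = 0
G(6) = mex{2,1,0} = 3
G(7) = mex{0,2,0,0} = 1
G(8) = mex{3,0,1,0} = 2
G(9) = mex{1,3,1,1} = 0
G(10) = mex{2,1,2,1} = 0
G(11) = mex{0,2,0,2} = 1
G(12) = mex{0,0,3,0} = 1
G(13) = mex{1,0,1,3} = 2
G(14) = mex{1,1,2,1} = 0
G(15) = mex{2,1,0,2} = 3
G(16) = mex{0,2,0,0} = 1
G(17) = mex{3,0,1,0} = 2
G(18) = mex{1,3,1,1} = 0
G(19) = mex{2,1,2,1} = 0
G(n+9) = G(n) holds for n = 0,…,6 (a full window of length max(S) = 7), so the sequence is purely periodic with period 9.

9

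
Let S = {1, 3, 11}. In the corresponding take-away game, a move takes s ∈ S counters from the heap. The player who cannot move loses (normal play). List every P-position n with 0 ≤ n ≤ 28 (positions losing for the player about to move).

G(0) = 0
G(1) = mex{0} = 1
G(2) = mex{1} = 0
G(3) = mex{0,0} = 1
G(4) = mex{1,1} = 0
G(5) = mex{0,0} = 1
G(6) = mex{1,1} = 0
G(7) = mex{0,0} = 1
G(8) = mex{1,1} = 0
G(9) = mex{0,0} = 1
G(10) = mex{1,1} = 0
G(11) = mex{0,0,0} = 1
G(12) = mex{1,1,1} = 0
G(13) = mex{0,0,0} = 1
G(14) = mex{1,1,1} = 0
G(15) = mex{0,0,0} = 1
G(16) = mex{1,1,1} = 0
G(17) = mex{0,0,0} = 1
G(18) = mex{1,1,1} = 0
G(19) = mex{0,0,0} = 1
G(20) = mex{1,1,1} = 0
G(21) = mex{0,0,0} = 1
G(22) = mex{1,1,1} = 0
G(23) = mex{0,0,0} = 1
G(24) = mex{1,1,1} = 0
G(25) = mex{0,0,0} = 1
G(26) = mex{1,1,1} = 0
G(27) = mex{0,0,0} = 1
G(28) = mex{1,1,1} = 0
P-positions are exactly the n with G(n) = 0.

0, 2, 4, 6, 8, 10, 12, 14, 16, 18, 20, 22, 24, 26, 28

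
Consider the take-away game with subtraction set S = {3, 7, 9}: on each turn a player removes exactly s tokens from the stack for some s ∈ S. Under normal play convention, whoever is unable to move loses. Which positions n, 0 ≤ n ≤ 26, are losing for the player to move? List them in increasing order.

0, 1, 2, 6, 12, 14, 16, 18, 20, 22, 24, 26

n :  0  1  2  3  4  5  6  7  8  9 10 11 12 13 14 15 16 17 18 19 20 21 22 23 24 25 26
G :  0  0  0  1  1  1  0  2  2  1  3  3  0  2  0  1  0  1  0  1  0  1  0  1  0  1  0
P-positions are exactly the n with G(n) = 0.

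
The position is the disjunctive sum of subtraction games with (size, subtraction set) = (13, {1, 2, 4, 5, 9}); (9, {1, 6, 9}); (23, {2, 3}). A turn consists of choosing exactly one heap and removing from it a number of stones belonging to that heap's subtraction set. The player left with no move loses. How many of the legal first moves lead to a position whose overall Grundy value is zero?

4

Heap A, S = {1, 2, 4, 5, 9}:
G(0) = 0
G(1) = mex{0} = 1
G(2) = mex{1,0} = 2
G(3) = mex{2,1} = 0
G(4) = mex{0,2,0} = 1
G(5) = mex{1,0,1,0} = 2
G(6) = mex{2,1,2,1} = 0
G(7) = mex{0,2,0,2} = 1
G(8) = mex{1,0,1,0} = 2
G(9) = mex{2,1,2,1,0} = 3
G(10) = mex{3,2,0,2,1} = 4
G(11) = mex{4,3,1,0,2} = 5
G(12) = mex{5,4,2,1,0} = 3
G(13) = mex{3,5,3,2,1} = 0
G_A(13) = 0.
Heap B, S = {1, 6, 9}:
n : 0 1 2 3 4 5 6 7 8 9
G : 0 1 0 1 0 1 2 0 1 2
G_B(9) = 2.
Heap C, S = {2, 3}:
G(0) = 0
G(1) = mex{} = 0
G(2) = mex{0} = 1
G(3) = mex{0,0} = 1
G(4) = mex{1,0} = 2
G(5) = mex{1,1} = 0
G(6) = mex{2,1} = 0
G(7) = mex{0,2} = 1
G(8) = mex{0,0} = 1
G(9) = mex{1,0} = 2
G(10) = mex{1,1} = 0
G(11) = mex{2,1} = 0
G(12) = mex{0,2} = 1
G(13) = mex{0,0} = 1
G(14) = mex{1,0} = 2
G(15) = mex{1,1} = 0
G(16) = mex{2,1} = 0
G(17) = mex{0,2} = 1
G(18) = mex{0,0} = 1
G(19) = mex{1,0} = 2
G(20) = mex{1,1} = 0
G(21) = mex{2,1} = 0
G(22) = mex{0,2} = 1
G(23) = mex{0,0} = 1
G_C(23) = 1.
Combined Grundy value = 0 ⊕ 2 ⊕ 1 = 3.
A winning move leaves total XOR = 0, i.e. changes one component's Grundy value g to g ⊕ X where X is the current total.
Heap A: need g' = 0⊕3 = 3. Options: 13−1→G=3, 13−2→G=5, 13−4→G=3, 13−5→G=2, 13−9→G=1. Hits: 2.
Heap B: need g' = 2⊕3 = 1. Options: 9−1→G=1, 9−6→G=1, 9−9→G=0. Hits: 2.
Heap C: need g' = 1⊕3 = 2. Options: 23−2→G=0, 23−3→G=0. Hits: 0.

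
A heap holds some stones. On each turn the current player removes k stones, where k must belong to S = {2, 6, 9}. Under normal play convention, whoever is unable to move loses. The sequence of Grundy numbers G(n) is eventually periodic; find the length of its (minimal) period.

G(0) = 0
G(1) = mex{} = 0
G(2) = mex{0} = 1
G(3) = mex{0} = 1
G(4) = mex{1} = 0
G(5) = mex{1} = 0
G(6) = mex{0,0} = 1
G(7) = mex{0,0} = 1
G(8) = mex{1,1} = 0
G(9) = mex{1,1,0} = 2
G(10) = mex{0,0,0} = 1
G(11) = mex{2,0,1} = 3
G(12) = mex{1,1,1} = 0
G(13) = mex{3,1,0} = 2
G(14) = mex{0,0,0} = 1
G(15) = mex{2,2,1} = 0
G(16) = mex{1,1,1} = 0
G(17) = mex{0,3,0} = 1
G(18) = mex{0,0,2} = 1
G(19) = mex{1,2,1} = 0
G(20) = mex{1,1,3} = 0
G(21) = mex{0,0,0} = 1
G(22) = mex{0,0,2} = 1
G(23) = mex{1,1,1} = 0
G(24) = mex{1,1,0} = 2
G(25) = mex{0,0,0} = 1
G(26) = mex{2,0,1} = 3
G(27) = mex{1,1,1} = 0
G(28) = mex{3,1,0} = 2
G(29) = mex{0,0,0} = 1
G(30) = mex{2,2,1} = 0
G(31) = mex{1,1,1} = 0
G(n+15) = G(n) holds for n = 0,…,8 (a full window of length max(S) = 9), so the sequence is purely periodic with period 15.

15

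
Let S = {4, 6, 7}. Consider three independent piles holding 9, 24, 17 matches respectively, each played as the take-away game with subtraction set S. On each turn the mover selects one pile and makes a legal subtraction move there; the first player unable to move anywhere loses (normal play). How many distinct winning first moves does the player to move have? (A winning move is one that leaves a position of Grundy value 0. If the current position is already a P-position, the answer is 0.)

2

All piles use S = {4, 6, 7}:
n :  0  1  2  3  4  5  6  7  8  9 10 11 12 13 14 15 16 17 18 19 20 21 22 23 24
G :  0  0  0  0  1  1  1  1  2  2  2  0  0  0  0  1  1  1  1  2  2  2  0  0  0
Pile A: G(9) = 2.
Pile B: G(24) = 0.
Pile C: G(17) = 1.
Combined Grundy value = 2 ⊕ 0 ⊕ 1 = 3.
A winning move leaves total XOR = 0, i.e. changes one component's Grundy value g to g ⊕ X where X is the current total.
Pile A: need g' = 2⊕3 = 1. Options: 9−4→G=1, 9−6→G=0, 9−7→G=0. Hits: 1.
Pile B: need g' = 0⊕3 = 3. Options: 24−4→G=2, 24−6→G=1, 24−7→G=1. Hits: 0.
Pile C: need g' = 1⊕3 = 2. Options: 17−4→G=0, 17−6→G=0, 17−7→G=2. Hits: 1.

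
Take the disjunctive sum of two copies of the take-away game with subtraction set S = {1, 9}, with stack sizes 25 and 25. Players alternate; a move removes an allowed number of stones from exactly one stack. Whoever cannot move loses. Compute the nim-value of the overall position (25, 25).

All stacks use S = {1, 9}:
n :  0  1  2  3  4  5  6  7  8  9 10 11 12 13 14 15 16 17 18 19 20 21 22 23 24 25
G :  0  1  0  1  0  1  0  1  0  1  0  1  0  1  0  1  0  1  0  1  0  1  0  1  0  1
Stack A: G(25) = 1.
Stack B: G(25) = 1.
Combined Grundy value = 1 ⊕ 1 = 0.

0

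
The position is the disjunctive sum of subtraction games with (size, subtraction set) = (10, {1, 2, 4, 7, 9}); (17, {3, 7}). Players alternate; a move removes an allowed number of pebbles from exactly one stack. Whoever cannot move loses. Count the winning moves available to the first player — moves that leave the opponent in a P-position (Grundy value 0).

Stack A, S = {1, 2, 4, 7, 9}:
G(0) = 0
G(1) = mex{0} = 1
G(2) = mex{1,0} = 2
G(3) = mex{2,1} = 0
G(4) = mex{0,2,0} = 1
G(5) = mex{1,0,1} = 2
G(6) = mex{2,1,2} = 0
G(7) = mex{0,2,0,0} = 1
G(8) = mex{1,0,1,1} = 2
G(9) = mex{2,1,2,2,0} = 3
G(10) = mex{3,2,0,0,1} = 4
G_A(10) = 4.
Stack B, S = {3, 7}:
n :  0  1  2  3  4  5  6  7  8  9 10 11 12 13 14 15 16 17
G :  0  0  0  1  1  1  0  2  2  1  0  0  0  1  1  1  0  2
G_B(17) = 2.
Combined Grundy value = 4 ⊕ 2 = 6.
A winning move leaves total XOR = 0, i.e. changes one component's Grundy value g to g ⊕ X where X is the current total.
Stack A: need g' = 4⊕6 = 2. Options: 10−1→G=3, 10−2→G=2, 10−4→G=0, 10−7→G=0, 10−9→G=1. Hits: 1.
Stack B: need g' = 2⊕6 = 4. Options: 17−3→G=1, 17−7→G=0. Hits: 0.

1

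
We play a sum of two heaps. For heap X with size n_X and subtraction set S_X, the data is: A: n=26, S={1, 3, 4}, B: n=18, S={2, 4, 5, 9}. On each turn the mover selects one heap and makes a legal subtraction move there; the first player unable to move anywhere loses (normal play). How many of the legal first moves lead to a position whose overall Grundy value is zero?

Heap A, S = {1, 3, 4}:
G(0) = 0
G(1) = mex{0} = 1
G(2) = mex{1} = 0
G(3) = mex{0,0} = 1
G(4) = mex{1,1,0} = 2
G(5) = mex{2,0,1} = 3
G(6) = mex{3,1,0} = 2
G(7) = mex{2,2,1} = 0
G(8) = mex{0,3,2} = 1
G(9) = mex{1,2,3} = 0
G(10) = mex{0,0,2} = 1
G(11) = mex{1,1,0} = 2
G(12) = mex{2,0,1} = 3
G(13) = mex{3,1,0} = 2
G(14) = mex{2,2,1} = 0
G(15) = mex{0,3,2} = 1
G(16) = mex{1,2,3} = 0
G(17) = mex{0,0,2} = 1
G(18) = mex{1,1,0} = 2
G(19) = mex{2,0,1} = 3
G(20) = mex{3,1,0} = 2
G(21) = mex{2,2,1} = 0
G(22) = mex{0,3,2} = 1
G(23) = mex{1,2,3} = 0
G(24) = mex{0,0,2} = 1
G(25) = mex{1,1,0} = 2
G(26) = mex{2,0,1} = 3
G_A(26) = 3.
Heap B, S = {2, 4, 5, 9}:
G(0) = 0
G(1) = mex{} = 0
G(2) = mex{0} = 1
G(3) = mex{0} = 1
G(4) = mex{1,0} = 2
G(5) = mex{1,0,0} = 2
G(6) = mex{2,1,0} = 3
G(7) = mex{2,1,1} = 0
G(8) = mex{3,2,1} = 0
G(9) = mex{0,2,2,0} = 1
G(10) = mex{0,3,2,0} = 1
G(11) = mex{1,0,3,1} = 2
G(12) = mex{1,0,0,1} = 2
G(13) = mex{2,1,0,2} = 3
G(14) = mex{2,1,1,2} = 0
G(15) = mex{3,2,1,3} = 0
G(16) = mex{0,2,2,0} = 1
G(17) = mex{0,3,2,0} = 1
G(18) = mex{1,0,3,1} = 2
G_B(18) = 2.
Combined Grundy value = 3 ⊕ 2 = 1.
A winning move leaves total XOR = 0, i.e. changes one component's Grundy value g to g ⊕ X where X is the current total.
Heap A: need g' = 3⊕1 = 2. Options: 26−1→G=2, 26−3→G=0, 26−4→G=1. Hits: 1.
Heap B: need g' = 2⊕1 = 3. Options: 18−2→G=1, 18−4→G=0, 18−5→G=3, 18−9→G=1. Hits: 1.

2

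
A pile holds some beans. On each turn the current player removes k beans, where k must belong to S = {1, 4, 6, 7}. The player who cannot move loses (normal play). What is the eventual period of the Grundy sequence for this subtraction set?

G(0) = 0
G(1) = mex{0} = 1
G(2) = mex{1} = 0
G(3) = mex{0} = 1
G(4) = mex{1,0} = 2
G(5) = mex{2,1} = 0
G(6) = mex{0,0,0} = 1
G(7) = mex{1,1,1,0} = 2
G(8) = mex{2,2,0,1} = 3
G(9) = mex{3,0,1,0} = 2
G(10) = mex{2,1,2,1} = 0
G(11) = mex{0,2,0,2} = 1
G(12) = mex{1,3,1,0} = 2
G(13) = mex{2,2,2,1} = 0
G(14) = mex{0,0,3,2} = 1
G(15) = mex{1,1,2,3} = 0
G(16) = mex{0,2,0,2} = 1
G(17) = mex{1,0,1,0} = 2
G(18) = mex{2,1,2,1} = 0
G(19) = mex{0,0,0,2} = 1
G(20) = mex{1,1,1,0} = 2
G(21) = mex{2,2,0,1} = 3
G(22) = mex{3,0,1,0} = 2
G(23) = mex{2,1,2,1} = 0
G(24) = mex{0,2,0,2} = 1
G(25) = mex{1,3,1,0} = 2
G(26) = mex{2,2,2,1} = 0
G(27) = mex{0,0,3,2} = 1
G(n+13) = G(n) holds for n = 0,…,6 (a full window of length max(S) = 7), so the sequence is purely periodic with period 13.

13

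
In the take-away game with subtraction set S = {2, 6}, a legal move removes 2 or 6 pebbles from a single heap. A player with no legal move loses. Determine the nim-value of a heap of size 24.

0

n :  0  1  2  3  4  5  6  7  8  9 10 11 12 13 14 15 16 17 18 19 20 21 22 23 24
G :  0  0  1  1  0  0  1  1  0  0  1  1  0  0  1  1  0  0  1  1  0  0  1  1  0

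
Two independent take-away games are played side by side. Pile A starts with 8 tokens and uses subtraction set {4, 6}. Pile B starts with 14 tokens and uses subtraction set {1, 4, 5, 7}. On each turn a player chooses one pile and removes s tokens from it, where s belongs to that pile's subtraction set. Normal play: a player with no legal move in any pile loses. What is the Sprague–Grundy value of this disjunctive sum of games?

Pile A, S = {4, 6}:
G(0) = 0
G(1) = mex{} = 0
G(2) = mex{} = 0
G(3) = mex{} = 0
G(4) = mex{0} = 1
G(5) = mex{0} = 1
G(6) = mex{0,0} = 1
G(7) = mex{0,0} = 1
G(8) = mex{1,0} = 2
G_A(8) = 2.
Pile B, S = {1, 4, 5, 7}:
n :  0  1  2  3  4  5  6  7  8  9 10 11 12 13 14
G :  0  1  0  1  2  3  2  3  0  1  0  1  2  3  2
G_B(14) = 2.
Combined Grundy value = 2 ⊕ 2 = 0.

0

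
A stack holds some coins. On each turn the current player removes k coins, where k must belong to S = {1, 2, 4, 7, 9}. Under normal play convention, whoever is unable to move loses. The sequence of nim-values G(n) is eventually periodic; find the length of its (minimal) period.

11

G(0) = 0
G(1) = mex{0} = 1
G(2) = mex{1,0} = 2
G(3) = mex{2,1} = 0
G(4) = mex{0,2,0} = 1
G(5) = mex{1,0,1} = 2
G(6) = mex{2,1,2} = 0
G(7) = mex{0,2,0,0} = 1
G(8) = mex{1,0,1,1} = 2
G(9) = mex{2,1,2,2,0} = 3
G(10) = mex{3,2,0,0,1} = 4
G(11) = mex{4,3,1,1,2} = 0
G(12) = mex{0,4,2,2,0} = 1
G(13) = mex{1,0,3,0,1} = 2
G(14) = mex{2,1,4,1,2} = 0
G(15) = mex{0,2,0,2,0} = 1
G(16) = mex{1,0,1,3,1} = 2
G(17) = mex{2,1,2,4,2} = 0
G(18) = mex{0,2,0,0,3} = 1
G(19) = mex{1,0,1,1,4} = 2
G(20) = mex{2,1,2,2,0} = 3
G(21) = mex{3,2,0,0,1} = 4
G(22) = mex{4,3,1,1,2} = 0
G(23) = mex{0,4,2,2,0} = 1
G(n+11) = G(n) holds for n = 0,…,8 (a full window of length max(S) = 9), so the sequence is purely periodic with period 11.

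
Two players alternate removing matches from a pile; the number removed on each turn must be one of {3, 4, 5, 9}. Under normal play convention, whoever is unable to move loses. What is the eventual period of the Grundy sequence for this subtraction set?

14

G(0) = 0
G(1) = mex{} = 0
G(2) = mex{} = 0
G(3) = mex{0} = 1
G(4) = mex{0,0} = 1
G(5) = mex{0,0,0} = 1
G(6) = mex{1,0,0} = 2
G(7) = mex{1,1,0} = 2
G(8) = mex{1,1,1} = 0
G(9) = mex{2,1,1,0} = 3
G(10) = mex{2,2,1,0} = 3
G(11) = mex{0,2,2,0} = 1
G(12) = mex{3,0,2,1} = 4
G(13) = mex{3,3,0,1} = 2
G(14) = mex{1,3,3,1} = 0
G(15) = mex{4,1,3,2} = 0
G(16) = mex{2,4,1,2} = 0
G(17) = mex{0,2,4,0} = 1
G(18) = mex{0,0,2,3} = 1
G(19) = mex{0,0,0,3} = 1
G(20) = mex{1,0,0,1} = 2
G(21) = mex{1,1,0,4} = 2
G(22) = mex{1,1,1,2} = 0
G(23) = mex{2,1,1,0} = 3
G(24) = mex{2,2,1,0} = 3
G(25) = mex{0,2,2,0} = 1
G(26) = mex{3,0,2,1} = 4
G(27) = mex{3,3,0,1} = 2
G(28) = mex{1,3,3,1} = 0
G(29) = mex{4,1,3,2} = 0
G(n+14) = G(n) holds for n = 0,…,8 (a full window of length max(S) = 9), so the sequence is purely periodic with period 14.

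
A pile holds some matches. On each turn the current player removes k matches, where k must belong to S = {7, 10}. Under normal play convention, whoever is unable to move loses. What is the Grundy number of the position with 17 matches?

G(0) = 0
G(1) = mex{} = 0
G(2) = mex{} = 0
G(3) = mex{} = 0
G(4) = mex{} = 0
G(5) = mex{} = 0
G(6) = mex{} = 0
G(7) = mex{0} = 1
G(8) = mex{0} = 1
G(9) = mex{0} = 1
G(10) = mex{0,0} = 1
G(11) = mex{0,0} = 1
G(12) = mex{0,0} = 1
G(13) = mex{0,0} = 1
G(14) = mex{1,0} = 2
G(15) = mex{1,0} = 2
G(16) = mex{1,0} = 2
G(17) = mex{1,1} = 0

0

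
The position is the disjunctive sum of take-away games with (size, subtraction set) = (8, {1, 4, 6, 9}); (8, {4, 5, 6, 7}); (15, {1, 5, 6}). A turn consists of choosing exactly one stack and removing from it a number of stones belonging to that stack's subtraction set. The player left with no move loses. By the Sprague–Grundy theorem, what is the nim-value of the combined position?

3

Stack A, S = {1, 4, 6, 9}:
n : 0 1 2 3 4 5 6 7 8
G : 0 1 0 1 2 0 1 0 1
G_A(8) = 1.
Stack B, S = {4, 5, 6, 7}:
n : 0 1 2 3 4 5 6 7 8
G : 0 0 0 0 1 1 1 1 2
G_B(8) = 2.
Stack C, S = {1, 5, 6}:
G(0) = 0
G(1) = mex{0} = 1
G(2) = mex{1} = 0
G(3) = mex{0} = 1
G(4) = mex{1} = 0
G(5) = mex{0,0} = 1
G(6) = mex{1,1,0} = 2
G(7) = mex{2,0,1} = 3
G(8) = mex{3,1,0} = 2
G(9) = mex{2,0,1} = 3
G(10) = mex{3,1,0} = 2
G(11) = mex{2,2,1} = 0
G(12) = mex{0,3,2} = 1
G(13) = mex{1,2,3} = 0
G(14) = mex{0,3,2} = 1
G(15) = mex{1,2,3} = 0
G_C(15) = 0.
Combined Grundy value = 1 ⊕ 2 ⊕ 0 = 3.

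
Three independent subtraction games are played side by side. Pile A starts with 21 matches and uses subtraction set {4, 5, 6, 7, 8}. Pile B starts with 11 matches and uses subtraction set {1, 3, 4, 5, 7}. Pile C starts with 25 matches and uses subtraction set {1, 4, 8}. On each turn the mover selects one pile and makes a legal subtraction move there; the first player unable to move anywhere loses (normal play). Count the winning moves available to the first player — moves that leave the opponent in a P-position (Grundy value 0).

Pile A, S = {4, 5, 6, 7, 8}:
n :  0  1  2  3  4  5  6  7  8  9 10 11 12 13 14 15 16 17 18 19 20 21
G :  0  0  0  0  1  1  1  1  2  2  2  2  0  0  0  0  1  1  1  1  2  2
G_A(21) = 2.
Pile B, S = {1, 3, 4, 5, 7}:
G(0) = 0
G(1) = mex{0} = 1
G(2) = mex{1} = 0
G(3) = mex{0,0} = 1
G(4) = mex{1,1,0} = 2
G(5) = mex{2,0,1,0} = 3
G(6) = mex{3,1,0,1} = 2
G(7) = mex{2,2,1,0,0} = 3
G(8) = mex{3,3,2,1,1} = 0
G(9) = mex{0,2,3,2,0} = 1
G(10) = mex{1,3,2,3,1} = 0
G(11) = mex{0,0,3,2,2} = 1
G_B(11) = 1.
Pile C, S = {1, 4, 8}:
G(0) = 0
G(1) = mex{0} = 1
G(2) = mex{1} = 0
G(3) = mex{0} = 1
G(4) = mex{1,0} = 2
G(5) = mex{2,1} = 0
G(6) = mex{0,0} = 1
G(7) = mex{1,1} = 0
G(8) = mex{0,2,0} = 1
G(9) = mex{1,0,1} = 2
G(10) = mex{2,1,0} = 3
G(11) = mex{3,0,1} = 2
G(12) = mex{2,1,2} = 0
G(13) = mex{0,2,0} = 1
G(14) = mex{1,3,1} = 0
G(15) = mex{0,2,0} = 1
G(16) = mex{1,0,1} = 2
G(17) = mex{2,1,2} = 0
G(18) = mex{0,0,3} = 1
G(19) = mex{1,1,2} = 0
G(20) = mex{0,2,0} = 1
G(21) = mex{1,0,1} = 2
G(22) = mex{2,1,0} = 3
G(23) = mex{3,0,1} = 2
G(24) = mex{2,1,2} = 0
G(25) = mex{0,2,0} = 1
G_C(25) = 1.
Combined Grundy value = 2 ⊕ 1 ⊕ 1 = 2.
A winning move leaves total XOR = 0, i.e. changes one component's Grundy value g to g ⊕ X where X is the current total.
Pile A: need g' = 2⊕2 = 0. Options: 21−4→G=1, 21−5→G=1, 21−6→G=0, 21−7→G=0, 21−8→G=0. Hits: 3.
Pile B: need g' = 1⊕2 = 3. Options: 11−1→G=0, 11−3→G=0, 11−4→G=3, 11−5→G=2, 11−7→G=2. Hits: 1.
Pile C: need g' = 1⊕2 = 3. Options: 25−1→G=0, 25−4→G=2, 25−8→G=0. Hits: 0.

4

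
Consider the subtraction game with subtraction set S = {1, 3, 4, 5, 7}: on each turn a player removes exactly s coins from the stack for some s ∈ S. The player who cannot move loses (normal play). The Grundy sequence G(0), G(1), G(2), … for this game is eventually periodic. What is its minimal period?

n :  0  1  2  3  4  5  6  7  8  9 10 11 12 13 14 15 16 17
G :  0  1  0  1  2  3  2  3  0  1  0  1  2  3  2  3  0  1
G(n+8) = G(n) holds for n = 0,…,6 (a full window of length max(S) = 7), so the sequence is purely periodic with period 8.

8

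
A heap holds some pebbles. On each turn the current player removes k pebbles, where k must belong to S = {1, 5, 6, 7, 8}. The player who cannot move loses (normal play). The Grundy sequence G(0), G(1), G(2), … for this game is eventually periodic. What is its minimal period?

13

G(0) = 0
G(1) = mex{0} = 1
G(2) = mex{1} = 0
G(3) = mex{0} = 1
G(4) = mex{1} = 0
G(5) = mex{0,0} = 1
G(6) = mex{1,1,0} = 2
G(7) = mex{2,0,1,0} = 3
G(8) = mex{3,1,0,1,0} = 2
G(9) = mex{2,0,1,0,1} = 3
G(10) = mex{3,1,0,1,0} = 2
G(11) = mex{2,2,1,0,1} = 3
G(12) = mex{3,3,2,1,0} = 4
G(13) = mex{4,2,3,2,1} = 0
G(14) = mex{0,3,2,3,2} = 1
G(15) = mex{1,2,3,2,3} = 0
G(16) = mex{0,3,2,3,2} = 1
G(17) = mex{1,4,3,2,3} = 0
G(18) = mex{0,0,4,3,2} = 1
G(19) = mex{1,1,0,4,3} = 2
G(20) = mex{2,0,1,0,4} = 3
G(21) = mex{3,1,0,1,0} = 2
G(22) = mex{2,0,1,0,1} = 3
G(23) = mex{3,1,0,1,0} = 2
G(24) = mex{2,2,1,0,1} = 3
G(25) = mex{3,3,2,1,0} = 4
G(26) = mex{4,2,3,2,1} = 0
G(27) = mex{0,3,2,3,2} = 1
G(n+13) = G(n) holds for n = 0,…,7 (a full window of length max(S) = 8), so the sequence is purely periodic with period 13.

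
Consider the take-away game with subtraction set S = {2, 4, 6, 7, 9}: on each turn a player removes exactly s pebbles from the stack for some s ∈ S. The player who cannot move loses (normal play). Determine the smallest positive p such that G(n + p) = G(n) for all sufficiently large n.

11

G(0) = 0
G(1) = mex{} = 0
G(2) = mex{0} = 1
G(3) = mex{0} = 1
G(4) = mex{1,0} = 2
G(5) = mex{1,0} = 2
G(6) = mex{2,1,0} = 3
G(7) = mex{2,1,0,0} = 3
G(8) = mex{3,2,1,0} = 4
G(9) = mex{3,2,1,1,0} = 4
G(10) = mex{4,3,2,1,0} = 5
G(11) = mex{4,3,2,2,1} = 0
G(12) = mex{5,4,3,2,1} = 0
G(13) = mex{0,4,3,3,2} = 1
G(14) = mex{0,5,4,3,2} = 1
G(15) = mex{1,0,4,4,3} = 2
G(16) = mex{1,0,5,4,3} = 2
G(17) = mex{2,1,0,5,4} = 3
G(18) = mex{2,1,0,0,4} = 3
G(19) = mex{3,2,1,0,5} = 4
G(20) = mex{3,2,1,1,0} = 4
G(21) = mex{4,3,2,1,0} = 5
G(22) = mex{4,3,2,2,1} = 0
G(23) = mex{5,4,3,2,1} = 0
G(n+11) = G(n) holds for n = 0,…,8 (a full window of length max(S) = 9), so the sequence is purely periodic with period 11.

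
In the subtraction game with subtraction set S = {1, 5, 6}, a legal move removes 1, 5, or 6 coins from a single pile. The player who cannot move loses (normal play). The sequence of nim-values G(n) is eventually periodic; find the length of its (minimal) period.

11

G(0) = 0
G(1) = mex{0} = 1
G(2) = mex{1} = 0
G(3) = mex{0} = 1
G(4) = mex{1} = 0
G(5) = mex{0,0} = 1
G(6) = mex{1,1,0} = 2
G(7) = mex{2,0,1} = 3
G(8) = mex{3,1,0} = 2
G(9) = mex{2,0,1} = 3
G(10) = mex{3,1,0} = 2
G(11) = mex{2,2,1} = 0
G(12) = mex{0,3,2} = 1
G(13) = mex{1,2,3} = 0
G(14) = mex{0,3,2} = 1
G(15) = mex{1,2,3} = 0
G(16) = mex{0,0,2} = 1
G(17) = mex{1,1,0} = 2
G(18) = mex{2,0,1} = 3
G(19) = mex{3,1,0} = 2
G(20) = mex{2,0,1} = 3
G(21) = mex{3,1,0} = 2
G(22) = mex{2,2,1} = 0
G(23) = mex{0,3,2} = 1
G(n+11) = G(n) holds for n = 0,…,5 (a full window of length max(S) = 6), so the sequence is purely periodic with period 11.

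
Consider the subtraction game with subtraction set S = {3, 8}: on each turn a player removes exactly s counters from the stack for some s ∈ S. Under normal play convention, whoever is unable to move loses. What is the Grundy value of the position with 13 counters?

0

n :  0  1  2  3  4  5  6  7  8  9 10 11 12 13
G :  0  0  0  1  1  1  0  0  2  1  1  0  0  0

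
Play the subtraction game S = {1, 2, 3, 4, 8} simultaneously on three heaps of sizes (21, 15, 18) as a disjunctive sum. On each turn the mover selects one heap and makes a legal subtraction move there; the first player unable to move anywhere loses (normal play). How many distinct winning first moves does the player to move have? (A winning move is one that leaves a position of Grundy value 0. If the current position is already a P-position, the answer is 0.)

5

All heaps use S = {1, 2, 3, 4, 8}:
G(0) = 0
G(1) = mex{0} = 1
G(2) = mex{1,0} = 2
G(3) = mex{2,1,0} = 3
G(4) = mex{3,2,1,0} = 4
G(5) = mex{4,3,2,1} = 0
G(6) = mex{0,4,3,2} = 1
G(7) = mex{1,0,4,3} = 2
G(8) = mex{2,1,0,4,0} = 3
G(9) = mex{3,2,1,0,1} = 4
G(10) = mex{4,3,2,1,2} = 0
G(11) = mex{0,4,3,2,3} = 1
G(12) = mex{1,0,4,3,4} = 2
G(13) = mex{2,1,0,4,0} = 3
G(14) = mex{3,2,1,0,1} = 4
G(15) = mex{4,3,2,1,2} = 0
G(16) = mex{0,4,3,2,3} = 1
G(17) = mex{1,0,4,3,4} = 2
G(18) = mex{2,1,0,4,0} = 3
G(19) = mex{3,2,1,0,1} = 4
G(20) = mex{4,3,2,1,2} = 0
G(21) = mex{0,4,3,2,3} = 1
Heap A: G(21) = 1.
Heap B: G(15) = 0.
Heap C: G(18) = 3.
Combined Grundy value = 1 ⊕ 0 ⊕ 3 = 2.
A winning move leaves total XOR = 0, i.e. changes one component's Grundy value g to g ⊕ X where X is the current total.
Heap A: need g' = 1⊕2 = 3. Options: 21−1→G=0, 21−2→G=4, 21−3→G=3, 21−4→G=2, 21−8→G=3. Hits: 2.
Heap B: need g' = 0⊕2 = 2. Options: 15−1→G=4, 15−2→G=3, 15−3→G=2, 15−4→G=1, 15−8→G=2. Hits: 2.
Heap C: need g' = 3⊕2 = 1. Options: 18−1→G=2, 18−2→G=1, 18−3→G=0, 18−4→G=4, 18−8→G=0. Hits: 1.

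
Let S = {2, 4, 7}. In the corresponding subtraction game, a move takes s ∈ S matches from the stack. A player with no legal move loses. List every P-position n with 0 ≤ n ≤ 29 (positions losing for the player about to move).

0, 1, 6, 9, 12, 15, 18, 21, 24, 27

G(0) = 0
G(1) = mex{} = 0
G(2) = mex{0} = 1
G(3) = mex{0} = 1
G(4) = mex{1,0} = 2
G(5) = mex{1,0} = 2
G(6) = mex{2,1} = 0
G(7) = mex{2,1,0} = 3
G(8) = mex{0,2,0} = 1
G(9) = mex{3,2,1} = 0
G(10) = mex{1,0,1} = 2
G(11) = mex{0,3,2} = 1
G(12) = mex{2,1,2} = 0
G(13) = mex{1,0,0} = 2
G(14) = mex{0,2,3} = 1
G(15) = mex{2,1,1} = 0
G(16) = mex{1,0,0} = 2
G(17) = mex{0,2,2} = 1
G(18) = mex{2,1,1} = 0
G(19) = mex{1,0,0} = 2
G(20) = mex{0,2,2} = 1
G(21) = mex{2,1,1} = 0
G(22) = mex{1,0,0} = 2
G(23) = mex{0,2,2} = 1
G(24) = mex{2,1,1} = 0
G(25) = mex{1,0,0} = 2
G(26) = mex{0,2,2} = 1
G(27) = mex{2,1,1} = 0
G(28) = mex{1,0,0} = 2
G(29) = mex{0,2,2} = 1
P-positions are exactly the n with G(n) = 0.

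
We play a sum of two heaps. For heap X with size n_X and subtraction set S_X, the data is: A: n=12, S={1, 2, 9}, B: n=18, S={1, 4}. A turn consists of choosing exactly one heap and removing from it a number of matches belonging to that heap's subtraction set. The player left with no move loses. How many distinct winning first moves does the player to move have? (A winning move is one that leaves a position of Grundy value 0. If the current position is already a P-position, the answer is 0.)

2

Heap A, S = {1, 2, 9}:
G(0) = 0
G(1) = mex{0} = 1
G(2) = mex{1,0} = 2
G(3) = mex{2,1} = 0
G(4) = mex{0,2} = 1
G(5) = mex{1,0} = 2
G(6) = mex{2,1} = 0
G(7) = mex{0,2} = 1
G(8) = mex{1,0} = 2
G(9) = mex{2,1,0} = 3
G(10) = mex{3,2,1} = 0
G(11) = mex{0,3,2} = 1
G(12) = mex{1,0,0} = 2
G_A(12) = 2.
Heap B, S = {1, 4}:
G(0) = 0
G(1) = mex{0} = 1
G(2) = mex{1} = 0
G(3) = mex{0} = 1
G(4) = mex{1,0} = 2
G(5) = mex{2,1} = 0
G(6) = mex{0,0} = 1
G(7) = mex{1,1} = 0
G(8) = mex{0,2} = 1
G(9) = mex{1,0} = 2
G(10) = mex{2,1} = 0
G(11) = mex{0,0} = 1
G(12) = mex{1,1} = 0
G(13) = mex{0,2} = 1
G(14) = mex{1,0} = 2
G(15) = mex{2,1} = 0
G(16) = mex{0,0} = 1
G(17) = mex{1,1} = 0
G(18) = mex{0,2} = 1
G_B(18) = 1.
Combined Grundy value = 2 ⊕ 1 = 3.
A winning move leaves total XOR = 0, i.e. changes one component's Grundy value g to g ⊕ X where X is the current total.
Heap A: need g' = 2⊕3 = 1. Options: 12−1→G=1, 12−2→G=0, 12−9→G=0. Hits: 1.
Heap B: need g' = 1⊕3 = 2. Options: 18−1→G=0, 18−4→G=2. Hits: 1.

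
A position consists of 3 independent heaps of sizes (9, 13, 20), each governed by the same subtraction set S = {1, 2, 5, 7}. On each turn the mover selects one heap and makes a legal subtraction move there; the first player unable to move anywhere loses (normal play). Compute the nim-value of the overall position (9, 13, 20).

All heaps use S = {1, 2, 5, 7}:
n :  0  1  2  3  4  5  6  7  8  9 10 11 12 13 14 15 16 17 18 19 20
G :  0  1  2  0  1  2  0  1  2  0  1  2  0  1  2  0  1  2  0  1  2
Heap A: G(9) = 0.
Heap B: G(13) = 1.
Heap C: G(20) = 2.
Combined Grundy value = 0 ⊕ 1 ⊕ 2 = 3.

3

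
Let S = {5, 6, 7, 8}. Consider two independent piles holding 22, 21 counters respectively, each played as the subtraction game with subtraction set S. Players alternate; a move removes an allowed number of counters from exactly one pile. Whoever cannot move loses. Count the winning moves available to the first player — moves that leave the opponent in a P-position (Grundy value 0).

All piles use S = {5, 6, 7, 8}:
G(0) = 0
G(1) = mex{} = 0
G(2) = mex{} = 0
G(3) = mex{} = 0
G(4) = mex{} = 0
G(5) = mex{0} = 1
G(6) = mex{0,0} = 1
G(7) = mex{0,0,0} = 1
G(8) = mex{0,0,0,0} = 1
G(9) = mex{0,0,0,0} = 1
G(10) = mex{1,0,0,0} = 2
G(11) = mex{1,1,0,0} = 2
G(12) = mex{1,1,1,0} = 2
G(13) = mex{1,1,1,1} = 0
G(14) = mex{1,1,1,1} = 0
G(15) = mex{2,1,1,1} = 0
G(16) = mex{2,2,1,1} = 0
G(17) = mex{2,2,2,1} = 0
G(18) = mex{0,2,2,2} = 1
G(19) = mex{0,0,2,2} = 1
G(20) = mex{0,0,0,2} = 1
G(21) = mex{0,0,0,0} = 1
G(22) = mex{0,0,0,0} = 1
Pile A: G(22) = 1.
Pile B: G(21) = 1.
Combined Grundy value = 1 ⊕ 1 = 0.
A winning move leaves total XOR = 0, i.e. changes one component's Grundy value g to g ⊕ X where X is the current total.
Pile A: target g' = 1⊕0 = 1, but every legal move changes the Grundy value (mex property), so 0 moves.
Pile B: target g' = 1⊕0 = 1, but every legal move changes the Grundy value (mex property), so 0 moves.

0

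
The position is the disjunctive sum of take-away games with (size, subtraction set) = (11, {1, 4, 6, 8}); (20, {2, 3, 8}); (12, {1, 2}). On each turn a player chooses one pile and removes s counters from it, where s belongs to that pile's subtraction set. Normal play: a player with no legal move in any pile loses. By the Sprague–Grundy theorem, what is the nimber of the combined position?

2

Pile A, S = {1, 4, 6, 8}:
n :  0  1  2  3  4  5  6  7  8  9 10 11
G :  0  1  0  1  2  0  1  0  1  2  3  2
G_A(11) = 2.
Pile B, S = {2, 3, 8}:
G(0) = 0
G(1) = mex{} = 0
G(2) = mex{0} = 1
G(3) = mex{0,0} = 1
G(4) = mex{1,0} = 2
G(5) = mex{1,1} = 0
G(6) = mex{2,1} = 0
G(7) = mex{0,2} = 1
G(8) = mex{0,0,0} = 1
G(9) = mex{1,0,0} = 2
G(10) = mex{1,1,1} = 0
G(11) = mex{2,1,1} = 0
G(12) = mex{0,2,2} = 1
G(13) = mex{0,0,0} = 1
G(14) = mex{1,0,0} = 2
G(15) = mex{1,1,1} = 0
G(16) = mex{2,1,1} = 0
G(17) = mex{0,2,2} = 1
G(18) = mex{0,0,0} = 1
G(19) = mex{1,0,0} = 2
G(20) = mex{1,1,1} = 0
G_B(20) = 0.
Pile C, S = {1, 2}:
G(0) = 0
G(1) = mex{0} = 1
G(2) = mex{1,0} = 2
G(3) = mex{2,1} = 0
G(4) = mex{0,2} = 1
G(5) = mex{1,0} = 2
G(6) = mex{2,1} = 0
G(7) = mex{0,2} = 1
G(8) = mex{1,0} = 2
G(9) = mex{2,1} = 0
G(10) = mex{0,2} = 1
G(11) = mex{1,0} = 2
G(12) = mex{2,1} = 0
G_C(12) = 0.
Combined Grundy value = 2 ⊕ 0 ⊕ 0 = 2.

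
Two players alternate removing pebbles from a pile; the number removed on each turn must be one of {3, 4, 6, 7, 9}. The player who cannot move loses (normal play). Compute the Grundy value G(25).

0

G(0) = 0
G(1) = mex{} = 0
G(2) = mex{} = 0
G(3) = mex{0} = 1
G(4) = mex{0,0} = 1
G(5) = mex{0,0} = 1
G(6) = mex{1,0,0} = 2
G(7) = mex{1,1,0,0} = 2
G(8) = mex{1,1,0,0} = 2
G(9) = mex{2,1,1,0,0} = 3
G(10) = mex{2,2,1,1,0} = 3
G(11) = mex{2,2,1,1,0} = 3
G(12) = mex{3,2,2,1,1} = 0
G(13) = mex{3,3,2,2,1} = 0
G(14) = mex{3,3,2,2,1} = 0
G(15) = mex{0,3,3,2,2} = 1
G(16) = mex{0,0,3,3,2} = 1
G(17) = mex{0,0,3,3,2} = 1
G(18) = mex{1,0,0,3,3} = 2
G(19) = mex{1,1,0,0,3} = 2
G(20) = mex{1,1,0,0,3} = 2
G(21) = mex{2,1,1,0,0} = 3
G(22) = mex{2,2,1,1,0} = 3
G(23) = mex{2,2,1,1,0} = 3
G(24) = mex{3,2,2,1,1} = 0
G(25) = mex{3,3,2,2,1} = 0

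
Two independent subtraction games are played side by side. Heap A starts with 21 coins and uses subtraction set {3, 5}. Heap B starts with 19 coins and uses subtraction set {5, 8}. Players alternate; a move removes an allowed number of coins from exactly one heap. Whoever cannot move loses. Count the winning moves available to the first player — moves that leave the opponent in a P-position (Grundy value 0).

Heap A, S = {3, 5}:
G(0) = 0
G(1) = mex{} = 0
G(2) = mex{} = 0
G(3) = mex{0} = 1
G(4) = mex{0} = 1
G(5) = mex{0,0} = 1
G(6) = mex{1,0} = 2
G(7) = mex{1,0} = 2
G(8) = mex{1,1} = 0
G(9) = mex{2,1} = 0
G(10) = mex{2,1} = 0
G(11) = mex{0,2} = 1
G(12) = mex{0,2} = 1
G(13) = mex{0,0} = 1
G(14) = mex{1,0} = 2
G(15) = mex{1,0} = 2
G(16) = mex{1,1} = 0
G(17) = mex{2,1} = 0
G(18) = mex{2,1} = 0
G(19) = mex{0,2} = 1
G(20) = mex{0,2} = 1
G(21) = mex{0,0} = 1
G_A(21) = 1.
Heap B, S = {5, 8}:
n :  0  1  2  3  4  5  6  7  8  9 10 11 12 13 14 15 16 17 18 19
G :  0  0  0  0  0  1  1  1  1  1  2  2  2  0  0  0  0  0  1  1
G_B(19) = 1.
Combined Grundy value = 1 ⊕ 1 = 0.
A winning move leaves total XOR = 0, i.e. changes one component's Grundy value g to g ⊕ X where X is the current total.
Heap A: target g' = 1⊕0 = 1, but every legal move changes the Grundy value (mex property), so 0 moves.
Heap B: target g' = 1⊕0 = 1, but every legal move changes the Grundy value (mex property), so 0 moves.

0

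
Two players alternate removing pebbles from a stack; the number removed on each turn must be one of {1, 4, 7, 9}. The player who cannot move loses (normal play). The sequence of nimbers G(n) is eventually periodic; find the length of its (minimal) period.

G(0) = 0
G(1) = mex{0} = 1
G(2) = mex{1} = 0
G(3) = mex{0} = 1
G(4) = mex{1,0} = 2
G(5) = mex{2,1} = 0
G(6) = mex{0,0} = 1
G(7) = mex{1,1,0} = 2
G(8) = mex{2,2,1} = 0
G(9) = mex{0,0,0,0} = 1
G(10) = mex{1,1,1,1} = 0
G(11) = mex{0,2,2,0} = 1
G(12) = mex{1,0,0,1} = 2
G(13) = mex{2,1,1,2} = 0
G(14) = mex{0,0,2,0} = 1
G(15) = mex{1,1,0,1} = 2
G(16) = mex{2,2,1,2} = 0
G(17) = mex{0,0,0,0} = 1
G(18) = mex{1,1,1,1} = 0
G(n+8) = G(n) holds for n = 0,…,8 (a full window of length max(S) = 9), so the sequence is purely periodic with period 8.

8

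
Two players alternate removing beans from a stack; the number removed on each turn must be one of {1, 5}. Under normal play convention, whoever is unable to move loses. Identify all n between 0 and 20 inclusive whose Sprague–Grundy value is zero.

0, 2, 4, 6, 8, 10, 12, 14, 16, 18, 20

G(0) = 0
G(1) = mex{0} = 1
G(2) = mex{1} = 0
G(3) = mex{0} = 1
G(4) = mex{1} = 0
G(5) = mex{0,0} = 1
G(6) = mex{1,1} = 0
G(7) = mex{0,0} = 1
G(8) = mex{1,1} = 0
G(9) = mex{0,0} = 1
G(10) = mex{1,1} = 0
G(11) = mex{0,0} = 1
G(12) = mex{1,1} = 0
G(13) = mex{0,0} = 1
G(14) = mex{1,1} = 0
G(15) = mex{0,0} = 1
G(16) = mex{1,1} = 0
G(17) = mex{0,0} = 1
G(18) = mex{1,1} = 0
G(19) = mex{0,0} = 1
G(20) = mex{1,1} = 0
P-positions are exactly the n with G(n) = 0.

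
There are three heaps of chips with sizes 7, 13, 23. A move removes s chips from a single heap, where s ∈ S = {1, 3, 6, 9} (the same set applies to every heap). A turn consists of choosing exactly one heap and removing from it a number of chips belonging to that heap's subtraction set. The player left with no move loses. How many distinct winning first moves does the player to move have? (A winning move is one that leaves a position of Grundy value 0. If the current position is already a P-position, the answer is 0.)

All heaps use S = {1, 3, 6, 9}:
G(0) = 0
G(1) = mex{0} = 1
G(2) = mex{1} = 0
G(3) = mex{0,0} = 1
G(4) = mex{1,1} = 0
G(5) = mex{0,0} = 1
G(6) = mex{1,1,0} = 2
G(7) = mex{2,0,1} = 3
G(8) = mex{3,1,0} = 2
G(9) = mex{2,2,1,0} = 3
G(10) = mex{3,3,0,1} = 2
G(11) = mex{2,2,1,0} = 3
G(12) = mex{3,3,2,1} = 0
G(13) = mex{0,2,3,0} = 1
G(14) = mex{1,3,2,1} = 0
G(15) = mex{0,0,3,2} = 1
G(16) = mex{1,1,2,3} = 0
G(17) = mex{0,0,3,2} = 1
G(18) = mex{1,1,0,3} = 2
G(19) = mex{2,0,1,2} = 3
G(20) = mex{3,1,0,3} = 2
G(21) = mex{2,2,1,0} = 3
G(22) = mex{3,3,0,1} = 2
G(23) = mex{2,2,1,0} = 3
Heap A: G(7) = 3.
Heap B: G(13) = 1.
Heap C: G(23) = 3.
Combined Grundy value = 3 ⊕ 1 ⊕ 3 = 1.
A winning move leaves total XOR = 0, i.e. changes one component's Grundy value g to g ⊕ X where X is the current total.
Heap A: need g' = 3⊕1 = 2. Options: 7−1→G=2, 7−3→G=0, 7−6→G=1. Hits: 1.
Heap B: need g' = 1⊕1 = 0. Options: 13−1→G=0, 13−3→G=2, 13−6→G=3, 13−9→G=0. Hits: 2.
Heap C: need g' = 3⊕1 = 2. Options: 23−1→G=2, 23−3→G=2, 23−6→G=1, 23−9→G=0. Hits: 2.

5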